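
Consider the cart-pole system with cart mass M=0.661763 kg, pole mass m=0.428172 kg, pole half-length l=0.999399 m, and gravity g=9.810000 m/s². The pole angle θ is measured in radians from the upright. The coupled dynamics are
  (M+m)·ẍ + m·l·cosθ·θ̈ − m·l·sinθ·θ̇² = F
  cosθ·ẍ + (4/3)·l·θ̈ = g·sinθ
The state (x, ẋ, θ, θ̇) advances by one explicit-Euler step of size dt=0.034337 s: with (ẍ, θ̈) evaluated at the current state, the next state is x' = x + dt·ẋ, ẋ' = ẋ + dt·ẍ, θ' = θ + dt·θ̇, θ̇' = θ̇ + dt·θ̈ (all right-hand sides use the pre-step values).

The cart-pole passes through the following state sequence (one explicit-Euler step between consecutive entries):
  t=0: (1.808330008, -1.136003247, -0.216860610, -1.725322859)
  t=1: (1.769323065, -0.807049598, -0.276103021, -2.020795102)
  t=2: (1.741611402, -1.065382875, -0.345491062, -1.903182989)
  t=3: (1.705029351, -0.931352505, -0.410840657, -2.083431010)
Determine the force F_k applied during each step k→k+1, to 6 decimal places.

step 0→1:
  ẍ = (ẋ'−ẋ)/dt = (-0.807049598−-1.136003247)/0.034337 = 9.580151
  θ̈ = (θ̇'−θ̇)/dt = (-2.020795102−-1.725322859)/0.034337 = -8.605069
  sinθ=-0.215165, cosθ=0.976578
  F = (M+m)·ẍ + m·l·cosθ·θ̈ − m·l·sinθ·θ̇² = 10.441742 + -3.595989 − -0.274075 = 7.119828
step 1→2:
  ẍ = (ẋ'−ẋ)/dt = (-1.065382875−-0.807049598)/0.034337 = -7.523467
  θ̈ = (θ̇'−θ̇)/dt = (-1.903182989−-2.020795102)/0.034337 = 3.425230
  sinθ=-0.272608, cosθ=0.962125
  F = (M+m)·ẍ + m·l·cosθ·θ̈ − m·l·sinθ·θ̇² = -8.200090 + 1.410193 − -0.476366 = -6.313531
step 2→3:
  ẍ = (ẋ'−ẋ)/dt = (-0.931352505−-1.065382875)/0.034337 = 3.903380
  θ̈ = (θ̇'−θ̇)/dt = (-2.083431010−-1.903182989)/0.034337 = -5.249382
  sinθ=-0.338659, cosθ=0.940909
  F = (M+m)·ẍ + m·l·cosθ·θ̈ − m·l·sinθ·θ̇² = 4.254431 + -2.113553 − -0.524905 = 2.665783

F_0 = 7.119828 N
F_1 = -6.313531 N
F_2 = 2.665783 N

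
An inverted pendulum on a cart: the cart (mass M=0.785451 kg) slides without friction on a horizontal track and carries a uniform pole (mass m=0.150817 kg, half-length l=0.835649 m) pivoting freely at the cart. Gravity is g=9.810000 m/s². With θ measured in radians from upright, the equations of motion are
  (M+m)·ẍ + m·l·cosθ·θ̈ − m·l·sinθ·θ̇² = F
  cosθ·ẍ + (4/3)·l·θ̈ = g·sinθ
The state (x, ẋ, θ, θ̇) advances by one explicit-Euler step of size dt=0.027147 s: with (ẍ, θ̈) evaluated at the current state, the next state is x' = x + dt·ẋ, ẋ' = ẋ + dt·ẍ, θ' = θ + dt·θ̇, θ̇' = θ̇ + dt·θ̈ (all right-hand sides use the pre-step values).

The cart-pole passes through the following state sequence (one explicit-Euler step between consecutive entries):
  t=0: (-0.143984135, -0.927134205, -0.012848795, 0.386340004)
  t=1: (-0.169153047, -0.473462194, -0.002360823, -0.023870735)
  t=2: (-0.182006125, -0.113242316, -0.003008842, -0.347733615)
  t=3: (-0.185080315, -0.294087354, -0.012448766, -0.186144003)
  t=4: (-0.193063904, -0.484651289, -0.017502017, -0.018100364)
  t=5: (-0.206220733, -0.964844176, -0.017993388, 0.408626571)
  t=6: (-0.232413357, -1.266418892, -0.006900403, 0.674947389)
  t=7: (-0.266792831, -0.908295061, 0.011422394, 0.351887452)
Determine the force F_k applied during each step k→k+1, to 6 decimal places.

step 0→1:
  ẍ = (ẋ'−ẋ)/dt = (-0.473462194−-0.927134205)/0.027147 = 16.711681
  θ̈ = (θ̇'−θ̇)/dt = (-0.023870735−0.386340004)/0.027147 = -15.110721
  sinθ=-0.012848, cosθ=0.999917
  F = (M+m)·ẍ + m·l·cosθ·θ̈ − m·l·sinθ·θ̇² = 15.646612 + -1.904248 − -0.000242 = 13.742606
step 1→2:
  ẍ = (ẋ'−ẋ)/dt = (-0.113242316−-0.473462194)/0.027147 = 13.269233
  θ̈ = (θ̇'−θ̇)/dt = (-0.347733615−-0.023870735)/0.027147 = -11.929969
  sinθ=-0.002361, cosθ=0.999997
  F = (M+m)·ẍ + m·l·cosθ·θ̈ − m·l·sinθ·θ̇² = 12.423559 + -1.503531 − -0.000000 = 10.920028
step 2→3:
  ẍ = (ẋ'−ẋ)/dt = (-0.294087354−-0.113242316)/0.027147 = -6.661695
  θ̈ = (θ̇'−θ̇)/dt = (-0.186144003−-0.347733615)/0.027147 = 5.952393
  sinθ=-0.003009, cosθ=0.999995
  F = (M+m)·ẍ + m·l·cosθ·θ̈ − m·l·sinθ·θ̇² = -6.237132 + 0.750177 − -0.000046 = -5.486909
step 3→4:
  ẍ = (ẋ'−ẋ)/dt = (-0.484651289−-0.294087354)/0.027147 = -7.019705
  θ̈ = (θ̇'−θ̇)/dt = (-0.018100364−-0.186144003)/0.027147 = 6.190137
  sinθ=-0.012448, cosθ=0.999923
  F = (M+m)·ẍ + m·l·cosθ·θ̈ − m·l·sinθ·θ̇² = -6.572325 + 0.780083 − -0.000054 = -5.792188
step 4→5:
  ẍ = (ẋ'−ẋ)/dt = (-0.964844176−-0.484651289)/0.027147 = -17.688617
  θ̈ = (θ̇'−θ̇)/dt = (0.408626571−-0.018100364)/0.027147 = 15.719119
  sinθ=-0.017501, cosθ=0.999847
  F = (M+m)·ẍ + m·l·cosθ·θ̈ − m·l·sinθ·θ̇² = -16.561286 + 1.980778 − -0.000001 = -14.580507
step 5→6:
  ẍ = (ẋ'−ẋ)/dt = (-1.266418892−-0.964844176)/0.027147 = -11.108952
  θ̈ = (θ̇'−θ̇)/dt = (0.674947389−0.408626571)/0.027147 = 9.810322
  sinθ=-0.017992, cosθ=0.999838
  F = (M+m)·ẍ + m·l·cosθ·θ̈ − m·l·sinθ·θ̇² = -10.400956 + 1.236196 − -0.000379 = -9.164382
step 6→7:
  ẍ = (ẋ'−ẋ)/dt = (-0.908295061−-1.266418892)/0.027147 = 13.192022
  θ̈ = (θ̇'−θ̇)/dt = (0.351887452−0.674947389)/0.027147 = -11.900392
  sinθ=-0.006900, cosθ=0.999976
  F = (M+m)·ẍ + m·l·cosθ·θ̈ − m·l·sinθ·θ̇² = 12.351268 + -1.499772 − -0.000396 = 10.851893

F_0 = 13.742606 N
F_1 = 10.920028 N
F_2 = -5.486909 N
F_3 = -5.792188 N
F_4 = -14.580507 N
F_5 = -9.164382 N
F_6 = 10.851893 N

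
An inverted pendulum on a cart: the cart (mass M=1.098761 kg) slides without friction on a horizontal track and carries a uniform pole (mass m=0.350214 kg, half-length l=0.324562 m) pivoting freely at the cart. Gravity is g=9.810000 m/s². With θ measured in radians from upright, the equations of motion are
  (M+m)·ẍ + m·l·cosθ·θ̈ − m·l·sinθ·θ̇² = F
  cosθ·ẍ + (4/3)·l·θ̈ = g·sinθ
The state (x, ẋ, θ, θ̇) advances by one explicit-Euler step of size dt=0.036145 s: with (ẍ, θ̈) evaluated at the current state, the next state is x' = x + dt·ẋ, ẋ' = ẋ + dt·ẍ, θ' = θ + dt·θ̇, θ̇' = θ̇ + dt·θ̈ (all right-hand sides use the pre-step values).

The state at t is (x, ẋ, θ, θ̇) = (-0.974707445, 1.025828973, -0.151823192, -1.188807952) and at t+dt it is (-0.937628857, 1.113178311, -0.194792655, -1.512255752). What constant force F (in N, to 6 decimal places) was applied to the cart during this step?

ẍ = (ẋ'−ẋ)/dt = (1.113178311−1.025828973)/0.036145 = 2.416637
θ̈ = (θ̇'−θ̇)/dt = (-1.512255752−-1.188807952)/0.036145 = -8.948618
sinθ=-0.151241, cosθ=0.988497
F = (M+m)·ẍ + m·l·cosθ·θ̈ − m·l·sinθ·θ̇² = 3.501646 + -1.005455 − -0.024295 = 2.520487

F = 2.520487 N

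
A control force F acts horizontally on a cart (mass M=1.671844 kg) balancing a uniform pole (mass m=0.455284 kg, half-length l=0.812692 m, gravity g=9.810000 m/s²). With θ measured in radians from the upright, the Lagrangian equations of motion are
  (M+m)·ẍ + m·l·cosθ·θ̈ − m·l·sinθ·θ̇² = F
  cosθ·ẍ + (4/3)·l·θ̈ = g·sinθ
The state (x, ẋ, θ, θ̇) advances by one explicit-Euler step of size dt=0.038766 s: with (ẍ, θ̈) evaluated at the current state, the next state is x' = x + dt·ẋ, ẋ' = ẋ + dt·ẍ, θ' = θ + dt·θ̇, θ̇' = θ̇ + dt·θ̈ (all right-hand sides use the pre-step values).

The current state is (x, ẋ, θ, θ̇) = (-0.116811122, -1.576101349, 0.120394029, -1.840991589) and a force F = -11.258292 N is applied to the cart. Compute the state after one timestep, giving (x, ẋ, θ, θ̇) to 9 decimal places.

sinθ=0.120103393, cosθ=0.992761389
temp = (F + m·l·θ̇²·sinθ)/(M+m) = (-11.258292 + 0.150614665)/2.127128 = -5.221912990
θ̈ = (g·sinθ − cosθ·temp)/(l·(4/3 − m·cos²θ/(M+m))) = 6.975071487
ẍ = temp − m·l·θ̈·cosθ/(M+m) = -6.426417109
Euler: x'=-0.116811122+0.038766·-1.576101349=-0.177910267, ẋ'=-1.576101349+0.038766·-6.426417109=-1.825227835
       θ'=0.120394029+0.038766·-1.840991589=0.049026149, θ̇'=-1.840991589+0.038766·6.975071487=-1.570595968

(-0.177910267, -1.825227835, 0.049026149, -1.570595968)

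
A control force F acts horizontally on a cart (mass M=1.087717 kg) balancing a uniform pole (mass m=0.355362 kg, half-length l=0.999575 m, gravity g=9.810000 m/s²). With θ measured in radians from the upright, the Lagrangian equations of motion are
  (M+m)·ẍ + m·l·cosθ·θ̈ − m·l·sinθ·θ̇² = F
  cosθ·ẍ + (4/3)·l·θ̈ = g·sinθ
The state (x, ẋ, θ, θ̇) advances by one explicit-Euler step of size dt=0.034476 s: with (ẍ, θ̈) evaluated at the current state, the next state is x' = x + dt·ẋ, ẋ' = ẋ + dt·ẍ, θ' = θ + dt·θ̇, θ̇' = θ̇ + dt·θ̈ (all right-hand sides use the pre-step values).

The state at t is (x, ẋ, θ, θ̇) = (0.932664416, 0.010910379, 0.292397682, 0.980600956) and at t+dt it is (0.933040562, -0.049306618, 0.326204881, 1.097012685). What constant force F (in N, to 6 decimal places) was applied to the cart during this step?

ẍ = (ẋ'−ẋ)/dt = (-0.049306618−0.010910379)/0.034476 = -1.746635
θ̈ = (θ̇'−θ̇)/dt = (1.097012685−0.980600956)/0.034476 = 3.376602
sinθ=0.288249, cosθ=0.957555
F = (M+m)·ẍ + m·l·cosθ·θ̈ − m·l·sinθ·θ̇² = -2.520533 + 1.148498 − 0.098455 = -1.470490

F = -1.470490 N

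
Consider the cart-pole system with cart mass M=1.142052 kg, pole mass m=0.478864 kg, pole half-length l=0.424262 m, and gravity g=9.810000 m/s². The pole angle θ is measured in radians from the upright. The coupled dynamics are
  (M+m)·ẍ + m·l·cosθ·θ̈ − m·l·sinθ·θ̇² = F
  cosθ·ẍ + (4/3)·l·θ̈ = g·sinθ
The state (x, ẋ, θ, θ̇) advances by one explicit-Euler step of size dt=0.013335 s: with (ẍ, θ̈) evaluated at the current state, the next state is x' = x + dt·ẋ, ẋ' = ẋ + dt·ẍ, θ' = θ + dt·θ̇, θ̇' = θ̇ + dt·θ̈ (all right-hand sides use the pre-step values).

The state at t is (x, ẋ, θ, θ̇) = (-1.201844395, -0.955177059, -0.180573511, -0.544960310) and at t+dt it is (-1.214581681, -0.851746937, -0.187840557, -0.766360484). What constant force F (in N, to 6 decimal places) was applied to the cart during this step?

F = 9.264858 N

ẍ = (ẋ'−ẋ)/dt = (-0.851746937−-0.955177059)/0.013335 = 7.756290
θ̈ = (θ̇'−θ̇)/dt = (-0.766360484−-0.544960310)/0.013335 = -16.602938
sinθ=-0.179594, cosθ=0.983741
F = (M+m)·ẍ + m·l·cosθ·θ̈ − m·l·sinθ·θ̇² = 12.572294 + -3.318272 − -0.010836 = 9.264858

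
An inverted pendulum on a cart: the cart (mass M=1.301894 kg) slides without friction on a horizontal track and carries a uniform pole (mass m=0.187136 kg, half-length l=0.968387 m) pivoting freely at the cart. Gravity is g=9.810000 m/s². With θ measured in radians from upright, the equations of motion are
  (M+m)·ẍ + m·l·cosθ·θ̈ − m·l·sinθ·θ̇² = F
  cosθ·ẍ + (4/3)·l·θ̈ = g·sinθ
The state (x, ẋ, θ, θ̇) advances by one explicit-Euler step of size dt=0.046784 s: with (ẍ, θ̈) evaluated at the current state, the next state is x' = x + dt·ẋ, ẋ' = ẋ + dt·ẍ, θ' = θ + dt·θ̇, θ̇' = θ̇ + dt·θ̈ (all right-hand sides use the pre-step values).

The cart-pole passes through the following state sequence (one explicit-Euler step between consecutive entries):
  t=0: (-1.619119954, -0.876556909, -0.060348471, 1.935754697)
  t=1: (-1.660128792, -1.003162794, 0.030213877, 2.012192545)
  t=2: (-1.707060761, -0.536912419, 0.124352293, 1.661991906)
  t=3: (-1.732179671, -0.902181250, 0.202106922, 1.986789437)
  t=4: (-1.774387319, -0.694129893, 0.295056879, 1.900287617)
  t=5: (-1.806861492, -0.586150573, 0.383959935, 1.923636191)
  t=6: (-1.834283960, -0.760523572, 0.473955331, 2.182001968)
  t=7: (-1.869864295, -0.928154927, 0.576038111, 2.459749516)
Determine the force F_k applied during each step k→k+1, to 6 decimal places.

F_0 = -3.693080 N
F_1 = 13.461640 N
F_2 = -10.439372 N
F_3 = 6.149968 N
F_4 = 3.332977 N
F_5 = -4.873176 N
F_6 = -4.771851 N

step 0→1:
  ẍ = (ẋ'−ẋ)/dt = (-1.003162794−-0.876556909)/0.046784 = -2.706179
  θ̈ = (θ̇'−θ̇)/dt = (2.012192545−1.935754697)/0.046784 = 1.633846
  sinθ=-0.060312, cosθ=0.998180
  F = (M+m)·ẍ + m·l·cosθ·θ̈ − m·l·sinθ·θ̇² = -4.029582 + 0.295547 − -0.040955 = -3.693080
step 1→2:
  ẍ = (ẋ'−ẋ)/dt = (-0.536912419−-1.003162794)/0.046784 = 9.966022
  θ̈ = (θ̇'−θ̇)/dt = (1.661991906−2.012192545)/0.046784 = -7.485479
  sinθ=0.030209, cosθ=0.999544
  F = (M+m)·ẍ + m·l·cosθ·θ̈ − m·l·sinθ·θ̇² = 14.839706 + -1.355900 − 0.022166 = 13.461640
step 2→3:
  ẍ = (ẋ'−ẋ)/dt = (-0.902181250−-0.536912419)/0.046784 = -7.807559
  θ̈ = (θ̇'−θ̇)/dt = (1.986789437−1.661991906)/0.046784 = 6.942492
  sinθ=0.124032, cosθ=0.992278
  F = (M+m)·ẍ + m·l·cosθ·θ̈ − m·l·sinθ·θ̇² = -11.625689 + 1.248404 − 0.062087 = -10.439372
step 3→4:
  ẍ = (ẋ'−ẋ)/dt = (-0.694129893−-0.902181250)/0.046784 = 4.447062
  θ̈ = (θ̇'−θ̇)/dt = (1.900287617−1.986789437)/0.046784 = -1.848962
  sinθ=0.200734, cosθ=0.979646
  F = (M+m)·ẍ + m·l·cosθ·θ̈ − m·l·sinθ·θ̇² = 6.621809 + -0.328249 − 0.143592 = 6.149968
step 4→5:
  ẍ = (ẋ'−ẋ)/dt = (-0.586150573−-0.694129893)/0.046784 = 2.308040
  θ̈ = (θ̇'−θ̇)/dt = (1.923636191−1.900287617)/0.046784 = 0.499072
  sinθ=0.290794, cosθ=0.956786
  F = (M+m)·ẍ + m·l·cosθ·θ̈ − m·l·sinθ·θ̇² = 3.436740 + 0.086533 − 0.190297 = 3.332977
step 5→6:
  ẍ = (ẋ'−ẋ)/dt = (-0.760523572−-0.586150573)/0.046784 = -3.727193
  θ̈ = (θ̇'−θ̇)/dt = (2.182001968−1.923636191)/0.046784 = 5.522524
  sinθ=0.374595, cosθ=0.927189
  F = (M+m)·ẍ + m·l·cosθ·θ̈ − m·l·sinθ·θ̇² = -5.549902 + 0.927923 − 0.251197 = -4.873176
step 6→7:
  ẍ = (ẋ'−ẋ)/dt = (-0.928154927−-0.760523572)/0.046784 = -3.583092
  θ̈ = (θ̇'−θ̇)/dt = (2.459749516−2.182001968)/0.046784 = 5.936806
  sinθ=0.456409, cosθ=0.889770
  F = (M+m)·ẍ + m·l·cosθ·θ̈ − m·l·sinθ·θ̇² = -5.335331 + 0.957275 − 0.393796 = -4.771851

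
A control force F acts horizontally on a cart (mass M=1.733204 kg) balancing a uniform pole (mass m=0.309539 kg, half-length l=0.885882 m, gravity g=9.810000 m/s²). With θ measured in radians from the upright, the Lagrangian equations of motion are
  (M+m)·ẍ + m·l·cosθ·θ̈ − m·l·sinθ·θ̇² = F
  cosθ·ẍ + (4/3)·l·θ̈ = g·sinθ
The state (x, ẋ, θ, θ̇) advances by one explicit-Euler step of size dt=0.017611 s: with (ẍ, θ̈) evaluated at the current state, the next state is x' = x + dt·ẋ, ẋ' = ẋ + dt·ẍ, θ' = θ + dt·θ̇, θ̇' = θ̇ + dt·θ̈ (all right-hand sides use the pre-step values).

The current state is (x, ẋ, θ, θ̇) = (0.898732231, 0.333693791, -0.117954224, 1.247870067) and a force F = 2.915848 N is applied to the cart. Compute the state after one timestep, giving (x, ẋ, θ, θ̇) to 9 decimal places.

sinθ=-0.117680894, cosθ=0.993051462
temp = (F + m·l·θ̇²·sinθ)/(M+m) = (2.915848 + -0.050249986)/2.042743 = 1.402818668
θ̈ = (g·sinθ − cosθ·temp)/(l·(4/3 − m·cos²θ/(M+m))) = -2.428994490
ẍ = temp − m·l·θ̈·cosθ/(M+m) = 1.726617894
Euler: x'=0.898732231+0.017611·0.333693791=0.904608912, ẋ'=0.333693791+0.017611·1.726617894=0.364101259
       θ'=-0.117954224+0.017611·1.247870067=-0.095977984, θ̇'=1.247870067+0.017611·-2.428994490=1.205093045

(0.904608912, 0.364101259, -0.095977984, 1.205093045)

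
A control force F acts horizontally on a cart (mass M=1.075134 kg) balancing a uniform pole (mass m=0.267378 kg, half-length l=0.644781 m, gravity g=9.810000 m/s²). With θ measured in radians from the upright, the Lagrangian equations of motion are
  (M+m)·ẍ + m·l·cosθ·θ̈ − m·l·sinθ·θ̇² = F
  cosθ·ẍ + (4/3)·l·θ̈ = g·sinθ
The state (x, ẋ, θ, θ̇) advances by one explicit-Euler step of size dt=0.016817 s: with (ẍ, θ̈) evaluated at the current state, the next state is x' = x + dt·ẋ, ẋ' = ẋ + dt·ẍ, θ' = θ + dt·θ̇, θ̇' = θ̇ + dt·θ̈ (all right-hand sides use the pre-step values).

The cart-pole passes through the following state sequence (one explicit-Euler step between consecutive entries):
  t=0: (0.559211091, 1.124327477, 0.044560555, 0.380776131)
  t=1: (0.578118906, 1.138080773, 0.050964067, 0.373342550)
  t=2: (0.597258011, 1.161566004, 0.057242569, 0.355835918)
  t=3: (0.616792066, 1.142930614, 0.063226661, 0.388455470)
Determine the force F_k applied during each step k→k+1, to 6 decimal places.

F_0 = 1.020691 N
F_1 = 1.694380 N
F_2 = -1.155071 N

step 0→1:
  ẍ = (ẋ'−ẋ)/dt = (1.138080773−1.124327477)/0.016817 = 0.817821
  θ̈ = (θ̇'−θ̇)/dt = (0.373342550−0.380776131)/0.016817 = -0.442028
  sinθ=0.044546, cosθ=0.999007
  F = (M+m)·ẍ + m·l·cosθ·θ̈ − m·l·sinθ·θ̇² = 1.097935 + -0.076130 − 0.001113 = 1.020691
step 1→2:
  ẍ = (ẋ'−ẋ)/dt = (1.161566004−1.138080773)/0.016817 = 1.396517
  θ̈ = (θ̇'−θ̇)/dt = (0.355835918−0.373342550)/0.016817 = -1.041008
  sinθ=0.050942, cosθ=0.998702
  F = (M+m)·ẍ + m·l·cosθ·θ̈ − m·l·sinθ·θ̇² = 1.874841 + -0.179237 − 0.001224 = 1.694380
step 2→3:
  ẍ = (ẋ'−ẋ)/dt = (1.142930614−1.161566004)/0.016817 = -1.108128
  θ̈ = (θ̇'−θ̇)/dt = (0.388455470−0.355835918)/0.016817 = 1.939677
  sinθ=0.057211, cosθ=0.998362
  F = (M+m)·ẍ + m·l·cosθ·θ̈ − m·l·sinθ·θ̇² = -1.487675 + 0.333853 − 0.001249 = -1.155071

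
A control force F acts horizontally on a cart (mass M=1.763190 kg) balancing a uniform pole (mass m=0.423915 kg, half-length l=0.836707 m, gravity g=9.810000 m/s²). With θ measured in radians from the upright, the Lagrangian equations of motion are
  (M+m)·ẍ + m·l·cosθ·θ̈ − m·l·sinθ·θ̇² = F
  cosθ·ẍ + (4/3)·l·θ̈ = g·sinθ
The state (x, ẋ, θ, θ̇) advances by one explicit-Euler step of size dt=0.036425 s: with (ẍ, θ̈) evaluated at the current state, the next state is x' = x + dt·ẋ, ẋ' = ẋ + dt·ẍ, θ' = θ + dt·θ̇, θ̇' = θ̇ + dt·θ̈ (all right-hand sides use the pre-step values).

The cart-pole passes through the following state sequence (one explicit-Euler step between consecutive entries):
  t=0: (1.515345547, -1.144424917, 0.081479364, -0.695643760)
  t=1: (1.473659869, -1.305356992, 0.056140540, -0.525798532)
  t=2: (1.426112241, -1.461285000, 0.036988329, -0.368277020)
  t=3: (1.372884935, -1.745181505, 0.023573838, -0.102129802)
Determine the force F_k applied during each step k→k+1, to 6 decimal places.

step 0→1:
  ẍ = (ẋ'−ẋ)/dt = (-1.305356992−-1.144424917)/0.036425 = -4.418176
  θ̈ = (θ̇'−θ̇)/dt = (-0.525798532−-0.695643760)/0.036425 = 4.662875
  sinθ=0.081389, cosθ=0.996682
  F = (M+m)·ẍ + m·l·cosθ·θ̈ − m·l·sinθ·θ̇² = -9.663016 + 1.648401 − 0.013970 = -8.028585
step 1→2:
  ẍ = (ẋ'−ẋ)/dt = (-1.461285000−-1.305356992)/0.036425 = -4.280796
  θ̈ = (θ̇'−θ̇)/dt = (-0.368277020−-0.525798532)/0.036425 = 4.324544
  sinθ=0.056111, cosθ=0.998425
  F = (M+m)·ẍ + m·l·cosθ·θ̈ − m·l·sinθ·θ̇² = -9.362551 + 1.531467 − 0.005502 = -7.836586
step 2→3:
  ẍ = (ẋ'−ẋ)/dt = (-1.745181505−-1.461285000)/0.036425 = -7.794002
  θ̈ = (θ̇'−θ̇)/dt = (-0.102129802−-0.368277020)/0.036425 = 7.306718
  sinθ=0.036980, cosθ=0.999316
  F = (M+m)·ẍ + m·l·cosθ·θ̈ − m·l·sinθ·θ̇² = -17.046300 + 2.589867 − 0.001779 = -14.458212

F_0 = -8.028585 N
F_1 = -7.836586 N
F_2 = -14.458212 N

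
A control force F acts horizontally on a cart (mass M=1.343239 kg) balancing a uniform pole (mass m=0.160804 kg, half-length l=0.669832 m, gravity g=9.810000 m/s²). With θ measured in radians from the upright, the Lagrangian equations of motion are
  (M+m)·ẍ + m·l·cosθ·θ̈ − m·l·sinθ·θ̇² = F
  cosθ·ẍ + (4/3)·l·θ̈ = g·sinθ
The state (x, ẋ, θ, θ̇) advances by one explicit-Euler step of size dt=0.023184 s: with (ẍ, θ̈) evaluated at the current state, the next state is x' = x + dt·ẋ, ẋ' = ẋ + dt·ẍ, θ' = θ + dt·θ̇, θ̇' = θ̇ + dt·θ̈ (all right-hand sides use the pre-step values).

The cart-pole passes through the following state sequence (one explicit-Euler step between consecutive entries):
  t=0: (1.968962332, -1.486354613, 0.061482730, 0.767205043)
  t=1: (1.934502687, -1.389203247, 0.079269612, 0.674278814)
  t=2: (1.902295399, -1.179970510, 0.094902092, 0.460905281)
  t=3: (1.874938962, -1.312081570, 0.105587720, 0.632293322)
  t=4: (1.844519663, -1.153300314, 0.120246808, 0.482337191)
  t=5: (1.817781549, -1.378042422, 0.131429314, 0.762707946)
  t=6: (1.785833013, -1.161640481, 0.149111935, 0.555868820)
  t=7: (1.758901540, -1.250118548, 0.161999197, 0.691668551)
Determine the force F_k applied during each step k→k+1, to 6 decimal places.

F_0 = 5.867805 N
F_1 = 12.581715 N
F_2 = -7.780088 N
F_3 = 9.603457 N
F_4 = -13.289784 N
F_5 = 13.078011 N
F_6 = -5.120969 N

step 0→1:
  ẍ = (ẋ'−ẋ)/dt = (-1.389203247−-1.486354613)/0.023184 = 4.190449
  θ̈ = (θ̇'−θ̇)/dt = (0.674278814−0.767205043)/0.023184 = -4.008205
  sinθ=0.061444, cosθ=0.998111
  F = (M+m)·ẍ + m·l·cosθ·θ̈ − m·l·sinθ·θ̇² = 6.302615 + -0.430915 − 0.003896 = 5.867805
step 1→2:
  ẍ = (ẋ'−ẋ)/dt = (-1.179970510−-1.389203247)/0.023184 = 9.024877
  θ̈ = (θ̇'−θ̇)/dt = (0.460905281−0.674278814)/0.023184 = -9.203482
  sinθ=0.079187, cosθ=0.996860
  F = (M+m)·ẍ + m·l·cosθ·θ̈ − m·l·sinθ·θ̇² = 13.573802 + -0.988209 − 0.003878 = 12.581715
step 2→3:
  ẍ = (ẋ'−ẋ)/dt = (-1.312081570−-1.179970510)/0.023184 = -5.698372
  θ̈ = (θ̇'−θ̇)/dt = (0.632293322−0.460905281)/0.023184 = 7.392514
  sinθ=0.094760, cosθ=0.995500
  F = (M+m)·ẍ + m·l·cosθ·θ̈ − m·l·sinθ·θ̇² = -8.570597 + 0.792677 − 0.002168 = -7.780088
step 3→4:
  ẍ = (ẋ'−ẋ)/dt = (-1.153300314−-1.312081570)/0.023184 = 6.848743
  θ̈ = (θ̇'−θ̇)/dt = (0.482337191−0.632293322)/0.023184 = -6.468087
  sinθ=0.105392, cosθ=0.994431
  F = (M+m)·ẍ + m·l·cosθ·θ̈ − m·l·sinθ·θ̇² = 10.300804 + -0.692808 − 0.004538 = 9.603457
step 4→5:
  ẍ = (ẋ'−ẋ)/dt = (-1.378042422−-1.153300314)/0.023184 = -9.693845
  θ̈ = (θ̇'−θ̇)/dt = (0.762707946−0.482337191)/0.023184 = 12.093287
  sinθ=0.119957, cosθ=0.992779
  F = (M+m)·ẍ + m·l·cosθ·θ̈ − m·l·sinθ·θ̇² = -14.579960 + 1.293182 − 0.003006 = -13.289784
step 5→6:
  ẍ = (ẋ'−ẋ)/dt = (-1.161640481−-1.378042422)/0.023184 = 9.334107
  θ̈ = (θ̇'−θ̇)/dt = (0.555868820−0.762707946)/0.023184 = -8.921632
  sinθ=0.131051, cosθ=0.991376
  F = (M+m)·ẍ + m·l·cosθ·θ̈ − m·l·sinθ·θ̇² = 14.038899 + -0.952676 − 0.008211 = 13.078011
step 6→7:
  ẍ = (ẋ'−ẋ)/dt = (-1.250118548−-1.161640481)/0.023184 = -3.816342
  θ̈ = (θ̇'−θ̇)/dt = (0.691668551−0.555868820)/0.023184 = 5.857476
  sinθ=0.148560, cosθ=0.988903
  F = (M+m)·ẍ + m·l·cosθ·θ̈ − m·l·sinθ·θ̇² = -5.739942 + 0.623917 − 0.004944 = -5.120969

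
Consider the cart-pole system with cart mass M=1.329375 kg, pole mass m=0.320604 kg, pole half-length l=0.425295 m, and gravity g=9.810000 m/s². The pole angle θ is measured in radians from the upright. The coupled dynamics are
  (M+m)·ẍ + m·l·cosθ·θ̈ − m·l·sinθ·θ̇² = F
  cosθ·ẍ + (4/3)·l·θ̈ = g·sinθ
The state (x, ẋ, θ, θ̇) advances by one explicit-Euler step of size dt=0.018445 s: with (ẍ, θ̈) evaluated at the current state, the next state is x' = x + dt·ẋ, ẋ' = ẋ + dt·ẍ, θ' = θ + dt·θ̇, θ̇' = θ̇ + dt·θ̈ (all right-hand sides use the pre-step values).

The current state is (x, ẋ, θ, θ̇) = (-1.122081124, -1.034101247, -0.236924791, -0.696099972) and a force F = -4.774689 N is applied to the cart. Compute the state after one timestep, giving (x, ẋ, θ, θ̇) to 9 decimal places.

(-1.141155122, -1.089224805, -0.249764355, -0.676502159)

sinθ=-0.234714440, cosθ=0.972064366
temp = (F + m·l·θ̇²·sinθ)/(M+m) = (-4.774689 + -0.015507517)/1.649979 = -2.903186354
θ̈ = (g·sinθ − cosθ·temp)/(l·(4/3 − m·cos²θ/(M+m))) = 1.062500054
ẍ = temp − m·l·θ̈·cosθ/(M+m) = -2.988536600
Euler: x'=-1.122081124+0.018445·-1.034101247=-1.141155122, ẋ'=-1.034101247+0.018445·-2.988536600=-1.089224805
       θ'=-0.236924791+0.018445·-0.696099972=-0.249764355, θ̇'=-0.696099972+0.018445·1.062500054=-0.676502159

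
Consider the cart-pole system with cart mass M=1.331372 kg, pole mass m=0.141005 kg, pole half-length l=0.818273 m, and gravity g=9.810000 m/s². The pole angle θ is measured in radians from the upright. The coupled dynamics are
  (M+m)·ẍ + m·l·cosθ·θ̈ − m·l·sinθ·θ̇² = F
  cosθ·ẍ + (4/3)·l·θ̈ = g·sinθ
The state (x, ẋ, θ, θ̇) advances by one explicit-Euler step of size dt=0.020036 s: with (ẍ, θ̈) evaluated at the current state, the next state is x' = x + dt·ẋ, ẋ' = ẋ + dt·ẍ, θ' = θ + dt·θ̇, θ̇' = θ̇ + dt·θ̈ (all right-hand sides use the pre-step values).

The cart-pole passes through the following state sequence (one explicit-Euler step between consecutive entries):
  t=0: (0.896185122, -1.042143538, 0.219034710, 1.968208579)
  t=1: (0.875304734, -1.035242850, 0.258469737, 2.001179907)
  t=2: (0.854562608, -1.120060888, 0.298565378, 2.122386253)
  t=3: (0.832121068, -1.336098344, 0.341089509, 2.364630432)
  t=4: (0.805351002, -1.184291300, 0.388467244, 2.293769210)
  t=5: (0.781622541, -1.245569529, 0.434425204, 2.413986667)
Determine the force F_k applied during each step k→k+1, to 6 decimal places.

F_0 = 0.595322 N
F_1 = -5.676291 N
F_2 = -14.695445 N
F_3 = 10.555411 N
F_4 = -4.092354 N

step 0→1:
  ẍ = (ẋ'−ẋ)/dt = (-1.035242850−-1.042143538)/0.020036 = 0.344414
  θ̈ = (θ̇'−θ̇)/dt = (2.001179907−1.968208579)/0.020036 = 1.645604
  sinθ=0.217287, cosθ=0.976108
  F = (M+m)·ẍ + m·l·cosθ·θ̈ − m·l·sinθ·θ̇² = 0.507108 + 0.185334 − 0.097120 = 0.595322
step 1→2:
  ẍ = (ẋ'−ẋ)/dt = (-1.120060888−-1.035242850)/0.020036 = -4.233282
  θ̈ = (θ̇'−θ̇)/dt = (2.122386253−2.001179907)/0.020036 = 6.049428
  sinθ=0.255601, cosθ=0.966782
  F = (M+m)·ẍ + m·l·cosθ·θ̈ − m·l·sinθ·θ̇² = -6.232987 + 0.674801 − 0.118105 = -5.676291
step 2→3:
  ẍ = (ẋ'−ẋ)/dt = (-1.336098344−-1.120060888)/0.020036 = -10.782464
  θ̈ = (θ̇'−θ̇)/dt = (2.364630432−2.122386253)/0.020036 = 12.090446
  sinθ=0.294149, cosθ=0.955759
  F = (M+m)·ẍ + m·l·cosθ·θ̈ − m·l·sinθ·θ̇² = -15.875852 + 1.333287 − 0.152880 = -14.695445
step 3→4:
  ẍ = (ẋ'−ẋ)/dt = (-1.184291300−-1.336098344)/0.020036 = 7.576714
  θ̈ = (θ̇'−θ̇)/dt = (2.293769210−2.364630432)/0.020036 = -3.536695
  sinθ=0.334514, cosθ=0.942391
  F = (M+m)·ẍ + m·l·cosθ·θ̈ − m·l·sinθ·θ̇² = 11.155780 + -0.384558 − 0.215811 = 10.555411
step 4→5:
  ẍ = (ẋ'−ẋ)/dt = (-1.245569529−-1.184291300)/0.020036 = -3.058406
  θ̈ = (θ̇'−θ̇)/dt = (2.413986667−2.293769210)/0.020036 = 6.000073
  sinθ=0.378770, cosθ=0.925491
  F = (M+m)·ẍ + m·l·cosθ·θ̈ − m·l·sinθ·θ̇² = -4.503127 + 0.640710 − 0.229937 = -4.092354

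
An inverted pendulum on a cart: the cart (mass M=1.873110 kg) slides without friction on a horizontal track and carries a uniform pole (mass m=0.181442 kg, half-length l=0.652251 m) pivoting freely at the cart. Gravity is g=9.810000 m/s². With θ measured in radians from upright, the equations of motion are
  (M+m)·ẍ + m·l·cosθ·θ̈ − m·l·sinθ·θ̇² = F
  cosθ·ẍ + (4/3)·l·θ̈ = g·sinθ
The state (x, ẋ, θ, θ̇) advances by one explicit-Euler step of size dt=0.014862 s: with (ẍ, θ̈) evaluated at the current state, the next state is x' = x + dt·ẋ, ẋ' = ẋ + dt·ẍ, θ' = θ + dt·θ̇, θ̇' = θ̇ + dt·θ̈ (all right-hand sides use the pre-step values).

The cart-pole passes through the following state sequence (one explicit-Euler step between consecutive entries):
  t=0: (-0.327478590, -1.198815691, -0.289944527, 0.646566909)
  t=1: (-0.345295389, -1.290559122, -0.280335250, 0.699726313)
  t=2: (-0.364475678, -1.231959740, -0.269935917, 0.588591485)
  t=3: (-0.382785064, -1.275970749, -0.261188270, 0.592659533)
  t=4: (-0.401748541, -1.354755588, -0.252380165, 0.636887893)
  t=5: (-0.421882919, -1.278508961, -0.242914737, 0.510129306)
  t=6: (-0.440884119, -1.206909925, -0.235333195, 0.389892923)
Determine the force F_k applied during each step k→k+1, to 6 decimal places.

F_0 = -12.263009 N
F_1 = 7.266508 N
F_2 = -6.042014 N
F_3 = -10.540392 N
F_4 = 9.575071 N
F_5 = 8.976069 N

step 0→1:
  ẍ = (ẋ'−ẋ)/dt = (-1.290559122−-1.198815691)/0.014862 = -6.173021
  θ̈ = (θ̇'−θ̇)/dt = (0.699726313−0.646566909)/0.014862 = 3.576867
  sinθ=-0.285899, cosθ=0.958260
  F = (M+m)·ẍ + m·l·cosθ·θ̈ − m·l·sinθ·θ̇² = -12.682792 + 0.405638 − -0.014145 = -12.263009
step 1→2:
  ẍ = (ẋ'−ẋ)/dt = (-1.231959740−-1.290559122)/0.014862 = 3.942900
  θ̈ = (θ̇'−θ̇)/dt = (0.588591485−0.699726313)/0.014862 = -7.477784
  sinθ=-0.276678, cosθ=0.960963
  F = (M+m)·ẍ + m·l·cosθ·θ̈ − m·l·sinθ·θ̇² = 8.100893 + -0.850417 − -0.016032 = 7.266508
step 2→3:
  ẍ = (ẋ'−ẋ)/dt = (-1.275970749−-1.231959740)/0.014862 = -2.961311
  θ̈ = (θ̇'−θ̇)/dt = (0.592659533−0.588591485)/0.014862 = 0.273721
  sinθ=-0.266670, cosθ=0.963788
  F = (M+m)·ẍ + m·l·cosθ·θ̈ − m·l·sinθ·θ̇² = -6.084168 + 0.031221 − -0.010933 = -6.042014
step 3→4:
  ẍ = (ẋ'−ẋ)/dt = (-1.354755588−-1.275970749)/0.014862 = -5.301093
  θ̈ = (θ̇'−θ̇)/dt = (0.636887893−0.592659533)/0.014862 = 2.975936
  sinθ=-0.258229, cosθ=0.966084
  F = (M+m)·ẍ + m·l·cosθ·θ̈ − m·l·sinθ·θ̇² = -10.891371 + 0.340244 − -0.010734 = -10.540392
step 4→5:
  ẍ = (ẋ'−ẋ)/dt = (-1.278508961−-1.354755588)/0.014862 = 5.130307
  θ̈ = (θ̇'−θ̇)/dt = (0.510129306−0.636887893)/0.014862 = -8.529040
  sinθ=-0.249709, cosθ=0.968321
  F = (M+m)·ẍ + m·l·cosθ·θ̈ − m·l·sinθ·θ̇² = 10.540483 + -0.977399 − -0.011987 = 9.575071
step 5→6:
  ẍ = (ẋ'−ẋ)/dt = (-1.206909925−-1.278508961)/0.014862 = 4.817591
  θ̈ = (θ̇'−θ̇)/dt = (0.389892923−0.510129306)/0.014862 = -8.090189
  sinθ=-0.240533, cosθ=0.970641
  F = (M+m)·ẍ + m·l·cosθ·θ̈ − m·l·sinθ·θ̇² = 9.897991 + -0.929330 − -0.007408 = 8.976069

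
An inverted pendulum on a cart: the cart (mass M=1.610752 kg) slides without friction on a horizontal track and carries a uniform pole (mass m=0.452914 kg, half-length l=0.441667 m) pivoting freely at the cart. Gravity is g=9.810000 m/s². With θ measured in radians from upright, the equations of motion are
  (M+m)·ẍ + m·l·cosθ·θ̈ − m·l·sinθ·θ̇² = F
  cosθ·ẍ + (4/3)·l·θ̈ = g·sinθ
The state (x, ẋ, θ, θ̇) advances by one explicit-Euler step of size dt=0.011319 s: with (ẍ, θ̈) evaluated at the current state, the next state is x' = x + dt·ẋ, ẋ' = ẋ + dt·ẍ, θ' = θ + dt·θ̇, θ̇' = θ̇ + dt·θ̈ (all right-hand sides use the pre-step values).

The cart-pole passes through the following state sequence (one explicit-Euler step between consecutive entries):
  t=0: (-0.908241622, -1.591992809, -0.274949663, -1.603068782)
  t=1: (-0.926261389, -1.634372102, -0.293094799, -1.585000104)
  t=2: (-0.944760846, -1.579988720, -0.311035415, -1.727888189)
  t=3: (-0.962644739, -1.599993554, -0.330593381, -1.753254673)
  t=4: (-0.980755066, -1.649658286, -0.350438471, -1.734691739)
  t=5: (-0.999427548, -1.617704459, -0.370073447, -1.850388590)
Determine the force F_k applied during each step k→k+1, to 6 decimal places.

step 0→1:
  ẍ = (ẋ'−ẋ)/dt = (-1.634372102−-1.591992809)/0.011319 = -3.744085
  θ̈ = (θ̇'−θ̇)/dt = (-1.585000104−-1.603068782)/0.011319 = 1.596314
  sinθ=-0.271498, cosθ=0.962439
  F = (M+m)·ẍ + m·l·cosθ·θ̈ − m·l·sinθ·θ̇² = -7.726540 + 0.307328 − -0.139567 = -7.279645
step 1→2:
  ẍ = (ẋ'−ẋ)/dt = (-1.579988720−-1.634372102)/0.011319 = 4.804610
  θ̈ = (θ̇'−θ̇)/dt = (-1.727888189−-1.585000104)/0.011319 = -12.623738
  sinθ=-0.288916, cosθ=0.957354
  F = (M+m)·ẍ + m·l·cosθ·θ̈ − m·l·sinθ·θ̇² = 9.915111 + -2.417527 − -0.145192 = 7.642775
step 2→3:
  ẍ = (ẋ'−ẋ)/dt = (-1.599993554−-1.579988720)/0.011319 = -1.767368
  θ̈ = (θ̇'−θ̇)/dt = (-1.753254673−-1.727888189)/0.011319 = -2.241053
  sinθ=-0.306045, cosθ=0.952017
  F = (M+m)·ẍ + m·l·cosθ·θ̈ − m·l·sinθ·θ̇² = -3.647257 + -0.426784 − -0.182779 = -3.891261
step 3→4:
  ẍ = (ẋ'−ẋ)/dt = (-1.649658286−-1.599993554)/0.011319 = -4.387731
  θ̈ = (θ̇'−θ̇)/dt = (-1.734691739−-1.753254673)/0.011319 = 1.639980
  sinθ=-0.324604, cosθ=0.945850
  F = (M+m)·ẍ + m·l·cosθ·θ̈ − m·l·sinθ·θ̇² = -9.054812 + 0.310293 − -0.199597 = -8.544922
step 4→5:
  ẍ = (ẋ'−ẋ)/dt = (-1.617704459−-1.649658286)/0.011319 = 2.823026
  θ̈ = (θ̇'−θ̇)/dt = (-1.850388590−-1.734691739)/0.011319 = -10.221473
  sinθ=-0.343310, cosθ=0.939222
  F = (M+m)·ẍ + m·l·cosθ·θ̈ − m·l·sinθ·θ̇² = 5.825782 + -1.920404 − -0.206653 = 4.112031

F_0 = -7.279645 N
F_1 = 7.642775 N
F_2 = -3.891261 N
F_3 = -8.544922 N
F_4 = 4.112031 N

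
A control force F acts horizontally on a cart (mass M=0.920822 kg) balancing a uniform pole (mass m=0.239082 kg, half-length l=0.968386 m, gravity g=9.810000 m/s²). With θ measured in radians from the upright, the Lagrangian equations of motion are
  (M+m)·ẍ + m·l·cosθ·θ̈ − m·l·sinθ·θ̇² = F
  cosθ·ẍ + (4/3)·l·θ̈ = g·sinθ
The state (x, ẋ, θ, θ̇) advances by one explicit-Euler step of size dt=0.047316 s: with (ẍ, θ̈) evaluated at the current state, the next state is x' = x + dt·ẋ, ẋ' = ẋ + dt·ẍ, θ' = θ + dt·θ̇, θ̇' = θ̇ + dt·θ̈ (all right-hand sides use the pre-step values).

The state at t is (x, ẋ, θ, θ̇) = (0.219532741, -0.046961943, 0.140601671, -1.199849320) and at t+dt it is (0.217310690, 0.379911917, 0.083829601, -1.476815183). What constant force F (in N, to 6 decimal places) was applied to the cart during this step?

ẍ = (ẋ'−ẋ)/dt = (0.379911917−-0.046961943)/0.047316 = 9.021766
θ̈ = (θ̇'−θ̇)/dt = (-1.476815183−-1.199849320)/0.047316 = -5.853535
sinθ=0.140139, cosθ=0.990132
F = (M+m)·ẍ + m·l·cosθ·θ̈ − m·l·sinθ·θ̇² = 10.464382 + -1.341858 − 0.046710 = 9.075814

F = 9.075814 N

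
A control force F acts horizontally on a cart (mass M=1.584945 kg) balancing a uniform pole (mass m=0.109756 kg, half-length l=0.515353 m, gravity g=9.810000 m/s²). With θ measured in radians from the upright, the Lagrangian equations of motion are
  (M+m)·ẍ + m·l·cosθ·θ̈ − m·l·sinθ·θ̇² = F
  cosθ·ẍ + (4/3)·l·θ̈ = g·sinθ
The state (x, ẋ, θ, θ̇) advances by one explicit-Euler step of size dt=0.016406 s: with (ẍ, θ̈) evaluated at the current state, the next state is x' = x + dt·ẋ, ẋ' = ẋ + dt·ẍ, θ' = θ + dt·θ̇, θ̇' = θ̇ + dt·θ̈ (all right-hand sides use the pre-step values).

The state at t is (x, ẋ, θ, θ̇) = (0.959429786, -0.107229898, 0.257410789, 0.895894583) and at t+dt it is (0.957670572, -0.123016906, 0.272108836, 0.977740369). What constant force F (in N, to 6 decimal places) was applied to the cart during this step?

F = -1.369435 N

ẍ = (ẋ'−ẋ)/dt = (-0.123016906−-0.107229898)/0.016406 = -0.962270
θ̈ = (θ̇'−θ̇)/dt = (0.977740369−0.895894583)/0.016406 = 4.988772
sinθ=0.254578, cosθ=0.967052
F = (M+m)·ẍ + m·l·cosθ·θ̈ − m·l·sinθ·θ̇² = -1.630761 + 0.272883 − 0.011558 = -1.369435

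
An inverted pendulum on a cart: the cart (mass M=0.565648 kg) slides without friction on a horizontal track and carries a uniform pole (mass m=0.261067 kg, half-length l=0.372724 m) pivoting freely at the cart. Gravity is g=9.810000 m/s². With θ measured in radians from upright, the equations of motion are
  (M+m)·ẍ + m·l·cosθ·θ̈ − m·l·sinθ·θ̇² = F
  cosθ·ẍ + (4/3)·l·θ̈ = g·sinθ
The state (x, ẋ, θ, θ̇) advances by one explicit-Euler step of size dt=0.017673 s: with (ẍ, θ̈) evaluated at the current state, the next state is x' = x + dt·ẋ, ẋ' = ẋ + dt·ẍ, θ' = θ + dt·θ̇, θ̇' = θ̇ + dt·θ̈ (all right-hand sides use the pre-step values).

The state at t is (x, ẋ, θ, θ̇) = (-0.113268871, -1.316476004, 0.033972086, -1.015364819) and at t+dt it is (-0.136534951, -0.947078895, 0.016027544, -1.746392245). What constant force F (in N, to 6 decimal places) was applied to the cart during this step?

F = 13.253757 N

ẍ = (ẋ'−ẋ)/dt = (-0.947078895−-1.316476004)/0.017673 = 20.901777
θ̈ = (θ̇'−θ̇)/dt = (-1.746392245−-1.015364819)/0.017673 = -41.364082
sinθ=0.033966, cosθ=0.999423
F = (M+m)·ẍ + m·l·cosθ·θ̈ − m·l·sinθ·θ̇² = 17.279813 + -4.022648 − 0.003407 = 13.253757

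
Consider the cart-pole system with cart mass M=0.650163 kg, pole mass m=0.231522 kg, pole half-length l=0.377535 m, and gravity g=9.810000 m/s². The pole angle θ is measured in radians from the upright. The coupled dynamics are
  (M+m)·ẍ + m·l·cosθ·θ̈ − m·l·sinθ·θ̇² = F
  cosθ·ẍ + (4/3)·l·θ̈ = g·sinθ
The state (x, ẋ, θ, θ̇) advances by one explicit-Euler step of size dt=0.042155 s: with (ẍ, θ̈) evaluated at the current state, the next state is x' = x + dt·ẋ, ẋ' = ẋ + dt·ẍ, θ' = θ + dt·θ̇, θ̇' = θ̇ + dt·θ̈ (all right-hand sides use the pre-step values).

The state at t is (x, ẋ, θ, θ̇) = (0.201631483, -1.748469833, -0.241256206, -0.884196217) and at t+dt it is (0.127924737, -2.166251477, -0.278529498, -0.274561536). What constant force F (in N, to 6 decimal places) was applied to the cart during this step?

ẍ = (ẋ'−ẋ)/dt = (-2.166251477−-1.748469833)/0.042155 = -9.910607
θ̈ = (θ̇'−θ̇)/dt = (-0.274561536−-0.884196217)/0.042155 = 14.461741
sinθ=-0.238923, cosθ=0.971039
F = (M+m)·ẍ + m·l·cosθ·θ̈ − m·l·sinθ·θ̇² = -8.738034 + 1.227458 − -0.016327 = -7.494249

F = -7.494249 N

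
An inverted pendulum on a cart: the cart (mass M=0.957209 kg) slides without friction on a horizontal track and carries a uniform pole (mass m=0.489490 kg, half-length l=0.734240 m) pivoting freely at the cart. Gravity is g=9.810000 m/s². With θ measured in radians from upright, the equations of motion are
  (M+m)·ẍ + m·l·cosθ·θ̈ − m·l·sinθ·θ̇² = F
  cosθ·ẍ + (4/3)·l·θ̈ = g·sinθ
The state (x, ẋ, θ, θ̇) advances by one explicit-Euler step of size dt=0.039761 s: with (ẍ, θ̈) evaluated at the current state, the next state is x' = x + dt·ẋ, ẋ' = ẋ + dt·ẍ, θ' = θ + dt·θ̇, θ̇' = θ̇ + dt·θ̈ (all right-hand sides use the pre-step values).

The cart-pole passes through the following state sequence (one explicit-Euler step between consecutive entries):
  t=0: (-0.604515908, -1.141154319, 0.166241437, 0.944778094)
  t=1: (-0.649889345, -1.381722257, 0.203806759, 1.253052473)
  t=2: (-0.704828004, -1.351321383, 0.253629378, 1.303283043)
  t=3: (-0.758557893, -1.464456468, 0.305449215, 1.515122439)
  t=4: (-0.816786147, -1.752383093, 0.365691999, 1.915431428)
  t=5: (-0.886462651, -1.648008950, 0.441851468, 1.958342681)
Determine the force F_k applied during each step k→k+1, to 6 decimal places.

step 0→1:
  ẍ = (ẋ'−ẋ)/dt = (-1.381722257−-1.141154319)/0.039761 = -6.050349
  θ̈ = (θ̇'−θ̇)/dt = (1.253052473−0.944778094)/0.039761 = 7.753185
  sinθ=0.165477, cosθ=0.986214
  F = (M+m)·ẍ + m·l·cosθ·θ̈ − m·l·sinθ·θ̇² = -8.753034 + 2.748103 − 0.053086 = -6.058017
step 1→2:
  ẍ = (ẋ'−ẋ)/dt = (-1.351321383−-1.381722257)/0.039761 = 0.764590
  θ̈ = (θ̇'−θ̇)/dt = (1.303283043−1.253052473)/0.039761 = 1.263313
  sinθ=0.202399, cosθ=0.979303
  F = (M+m)·ẍ + m·l·cosθ·θ̈ − m·l·sinθ·θ̇² = 1.106132 + 0.444641 − 0.114216 = 1.436557
step 2→3:
  ẍ = (ẋ'−ẋ)/dt = (-1.464456468−-1.351321383)/0.039761 = -2.845378
  θ̈ = (θ̇'−θ̇)/dt = (1.515122439−1.303283043)/0.039761 = 5.327819
  sinθ=0.250919, cosθ=0.968008
  F = (M+m)·ẍ + m·l·cosθ·θ̈ − m·l·sinθ·θ̇² = -4.116406 + 1.853576 − 0.153177 = -2.416007
step 3→4:
  ẍ = (ẋ'−ẋ)/dt = (-1.752383093−-1.464456468)/0.039761 = -7.241433
  θ̈ = (θ̇'−θ̇)/dt = (1.915431428−1.515122439)/0.039761 = 10.067880
  sinθ=0.300722, cosθ=0.953712
  F = (M+m)·ẍ + m·l·cosθ·θ̈ − m·l·sinθ·θ̇² = -10.476174 + 3.450938 − 0.248109 = -7.273345
step 4→5:
  ẍ = (ẋ'−ẋ)/dt = (-1.648008950−-1.752383093)/0.039761 = 2.625038
  θ̈ = (θ̇'−θ̇)/dt = (1.958342681−1.915431428)/0.039761 = 1.079230
  sinθ=0.357596, cosθ=0.933877
  F = (M+m)·ẍ + m·l·cosθ·θ̈ − m·l·sinθ·θ̇² = 3.797640 + 0.362231 − 0.471528 = 3.688343

F_0 = -6.058017 N
F_1 = 1.436557 N
F_2 = -2.416007 N
F_3 = -7.273345 N
F_4 = 3.688343 N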